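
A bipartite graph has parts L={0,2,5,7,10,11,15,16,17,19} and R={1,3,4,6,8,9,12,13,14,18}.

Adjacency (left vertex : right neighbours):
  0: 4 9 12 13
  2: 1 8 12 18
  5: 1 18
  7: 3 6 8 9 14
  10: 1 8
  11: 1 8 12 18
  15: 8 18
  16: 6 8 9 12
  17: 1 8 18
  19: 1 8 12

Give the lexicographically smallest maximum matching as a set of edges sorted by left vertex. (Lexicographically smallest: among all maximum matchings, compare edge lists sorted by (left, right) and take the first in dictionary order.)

|M| = 7 (so the lex-smallest maximum matching has 7 edges)
process left vertices in ascending order; for each, take the smallest-labelled available neighbour that still permits 7 edges overall, or leave it unmatched if none does
lex-smallest matching: {0-4, 2-1, 5-18, 7-3, 10-8, 11-12, 16-6}

Lex-smallest maximum matching: {(0,4), (2,1), (5,18), (7,3), (10,8), (11,12), (16,6)}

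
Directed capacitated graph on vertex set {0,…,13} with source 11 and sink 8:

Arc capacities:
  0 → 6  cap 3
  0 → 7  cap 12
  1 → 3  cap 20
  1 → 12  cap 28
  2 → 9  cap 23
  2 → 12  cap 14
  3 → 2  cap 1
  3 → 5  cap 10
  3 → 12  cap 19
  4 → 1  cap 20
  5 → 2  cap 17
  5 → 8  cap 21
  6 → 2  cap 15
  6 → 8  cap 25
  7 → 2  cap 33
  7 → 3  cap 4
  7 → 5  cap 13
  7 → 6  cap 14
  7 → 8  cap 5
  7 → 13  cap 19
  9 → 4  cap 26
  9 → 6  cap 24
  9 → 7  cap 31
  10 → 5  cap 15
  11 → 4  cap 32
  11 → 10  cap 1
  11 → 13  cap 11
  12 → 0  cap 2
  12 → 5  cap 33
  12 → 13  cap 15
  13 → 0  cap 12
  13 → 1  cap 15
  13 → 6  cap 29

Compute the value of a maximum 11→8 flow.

Maximum flow value: 32

augment #1: 11→10→5→8 bottleneck 1, total now 1
augment #2: 11→13→6→8 bottleneck 11, total now 12
augment #3: 11→4→1→3→5→8 bottleneck 10, total now 22
augment #4: 11→4→1→12→5→8 bottleneck 10, total now 32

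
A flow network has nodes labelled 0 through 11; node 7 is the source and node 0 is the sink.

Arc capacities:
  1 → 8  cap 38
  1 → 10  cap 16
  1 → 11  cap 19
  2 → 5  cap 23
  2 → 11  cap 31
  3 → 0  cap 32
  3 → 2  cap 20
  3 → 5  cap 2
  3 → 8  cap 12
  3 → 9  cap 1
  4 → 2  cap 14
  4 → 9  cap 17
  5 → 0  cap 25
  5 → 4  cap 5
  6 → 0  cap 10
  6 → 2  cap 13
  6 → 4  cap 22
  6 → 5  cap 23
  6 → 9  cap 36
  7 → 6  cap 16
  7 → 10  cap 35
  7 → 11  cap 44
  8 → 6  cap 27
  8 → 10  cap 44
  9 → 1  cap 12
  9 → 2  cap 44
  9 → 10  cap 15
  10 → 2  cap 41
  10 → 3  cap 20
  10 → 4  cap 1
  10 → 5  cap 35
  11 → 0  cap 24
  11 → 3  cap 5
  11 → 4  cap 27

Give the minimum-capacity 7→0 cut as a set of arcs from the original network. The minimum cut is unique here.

augment #1: 7→6→0 push 10
augment #2: 7→11→0 push 24
augment #3: 7→6→5→0 push 6
augment #4: 7→10→3→0 push 20
augment #5: 7→10→5→0 push 15
augment #6: 7→11→3→0 push 5
augment #7: 7→11→4→2→5→0 push 4
max flow = 84; residual-reachable set from 7 gives S-side
cut edges (S→T): {(5,0), (6,0), (10,3), (11,0), (11,3)} total cap 84

Min-cut arcs: {(5,0), (6,0), (10,3), (11,0), (11,3)} (total capacity 84)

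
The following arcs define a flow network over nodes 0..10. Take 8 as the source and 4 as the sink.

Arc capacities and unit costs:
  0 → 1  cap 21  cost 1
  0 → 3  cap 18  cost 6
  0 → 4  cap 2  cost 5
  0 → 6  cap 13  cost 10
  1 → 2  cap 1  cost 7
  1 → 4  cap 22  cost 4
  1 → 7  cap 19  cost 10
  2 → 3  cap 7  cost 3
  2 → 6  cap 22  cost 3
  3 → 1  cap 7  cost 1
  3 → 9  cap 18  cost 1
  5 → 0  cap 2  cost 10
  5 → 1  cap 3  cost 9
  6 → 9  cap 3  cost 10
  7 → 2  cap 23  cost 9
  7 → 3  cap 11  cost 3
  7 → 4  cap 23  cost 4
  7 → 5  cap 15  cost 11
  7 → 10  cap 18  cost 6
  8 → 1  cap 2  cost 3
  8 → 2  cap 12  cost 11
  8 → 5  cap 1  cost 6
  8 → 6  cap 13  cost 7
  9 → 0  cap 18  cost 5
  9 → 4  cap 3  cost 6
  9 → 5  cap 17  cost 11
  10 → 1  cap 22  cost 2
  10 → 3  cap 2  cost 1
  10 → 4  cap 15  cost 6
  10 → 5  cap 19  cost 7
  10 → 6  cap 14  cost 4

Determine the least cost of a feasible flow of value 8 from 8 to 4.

Minimum cost for 8 units: 128

shortest-cost path #1: 8→1→4 push 2 @ unit cost 7 (adds 14)
shortest-cost path #2: 8→2→3→1→4 push 6 @ unit cost 19 (adds 114)
total cost = 128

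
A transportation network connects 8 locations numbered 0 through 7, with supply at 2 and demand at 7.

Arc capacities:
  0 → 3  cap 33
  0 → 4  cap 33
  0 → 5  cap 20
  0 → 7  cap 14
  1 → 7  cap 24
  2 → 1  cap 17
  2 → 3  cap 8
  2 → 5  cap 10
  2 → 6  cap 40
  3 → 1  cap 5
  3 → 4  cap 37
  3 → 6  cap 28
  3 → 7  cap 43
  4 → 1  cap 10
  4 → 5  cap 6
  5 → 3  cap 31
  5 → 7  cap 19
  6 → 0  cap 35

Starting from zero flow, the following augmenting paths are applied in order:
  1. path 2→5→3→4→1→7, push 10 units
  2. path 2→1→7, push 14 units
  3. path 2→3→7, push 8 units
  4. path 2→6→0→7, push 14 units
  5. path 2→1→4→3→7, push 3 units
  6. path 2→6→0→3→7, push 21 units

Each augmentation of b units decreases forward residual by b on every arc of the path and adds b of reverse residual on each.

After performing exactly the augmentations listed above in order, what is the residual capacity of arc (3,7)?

Residual capacity of (3,7): 11

after path 1 (2→5→3→4→1→7, push 10): res(3,7)=43
after path 2 (2→1→7, push 14): res(3,7)=43
after path 3 (2→3→7, push 8): res(3,7)=35
after path 4 (2→6→0→7, push 14): res(3,7)=35
after path 5 (2→1→4→3→7, push 3): res(3,7)=32
after path 6 (2→6→0→3→7, push 21): res(3,7)=11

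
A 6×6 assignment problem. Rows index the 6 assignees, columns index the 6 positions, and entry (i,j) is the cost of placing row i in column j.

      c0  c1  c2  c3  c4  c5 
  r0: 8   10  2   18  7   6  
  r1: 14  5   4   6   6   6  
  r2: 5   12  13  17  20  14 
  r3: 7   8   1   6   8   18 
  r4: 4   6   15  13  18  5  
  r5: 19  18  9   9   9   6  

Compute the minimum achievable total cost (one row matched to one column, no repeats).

one of 2 optimal assignments: row0→col2 (cost 2), row1→col4 (cost 6), row2→col0 (cost 5), row3→col3 (cost 6), row4→col1 (cost 6), row5→col5 (cost 6)
total = 2 + 6 + 5 + 6 + 6 + 6 = 31

Minimum assignment cost: 31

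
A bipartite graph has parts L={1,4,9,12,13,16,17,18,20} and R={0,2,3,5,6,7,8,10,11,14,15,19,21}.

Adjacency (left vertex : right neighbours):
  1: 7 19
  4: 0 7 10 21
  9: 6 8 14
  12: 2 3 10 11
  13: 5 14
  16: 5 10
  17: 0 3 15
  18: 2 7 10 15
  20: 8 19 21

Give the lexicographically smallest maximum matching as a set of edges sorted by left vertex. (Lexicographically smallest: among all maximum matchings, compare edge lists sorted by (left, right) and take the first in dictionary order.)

Lex-smallest maximum matching: {(1,7), (4,0), (9,6), (12,2), (13,5), (16,10), (17,3), (18,15), (20,8)}

|M| = 9 (so the lex-smallest maximum matching has 9 edges)
process left vertices in ascending order; for each, take the smallest-labelled available neighbour that still permits 9 edges overall, or leave it unmatched if none does
lex-smallest matching: {1-7, 4-0, 9-6, 12-2, 13-5, 16-10, 17-3, 18-15, 20-8}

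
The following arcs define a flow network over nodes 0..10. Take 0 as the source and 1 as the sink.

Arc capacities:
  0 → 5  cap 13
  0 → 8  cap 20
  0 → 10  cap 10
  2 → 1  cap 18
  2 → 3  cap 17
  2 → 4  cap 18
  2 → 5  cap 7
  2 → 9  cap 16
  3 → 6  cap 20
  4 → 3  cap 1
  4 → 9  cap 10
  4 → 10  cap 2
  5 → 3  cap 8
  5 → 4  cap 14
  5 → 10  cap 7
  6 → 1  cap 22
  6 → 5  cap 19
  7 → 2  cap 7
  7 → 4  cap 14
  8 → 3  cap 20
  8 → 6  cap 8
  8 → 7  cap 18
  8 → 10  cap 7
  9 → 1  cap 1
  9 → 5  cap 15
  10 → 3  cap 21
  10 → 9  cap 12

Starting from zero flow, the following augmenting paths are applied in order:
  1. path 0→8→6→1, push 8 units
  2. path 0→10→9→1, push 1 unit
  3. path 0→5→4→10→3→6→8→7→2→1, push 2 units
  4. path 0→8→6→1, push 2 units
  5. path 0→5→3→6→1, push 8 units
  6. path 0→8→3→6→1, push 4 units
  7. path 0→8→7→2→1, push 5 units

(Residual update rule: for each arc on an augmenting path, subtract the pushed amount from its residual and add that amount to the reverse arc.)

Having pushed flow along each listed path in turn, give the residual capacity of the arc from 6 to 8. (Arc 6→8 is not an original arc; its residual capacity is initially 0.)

after path 1 (0→8→6→1, push 8): res(6,8)=8
after path 2 (0→10→9→1, push 1): res(6,8)=8
after path 3 (0→5→4→10→3→6→8→7→2→1, push 2): res(6,8)=6
after path 4 (0→8→6→1, push 2): res(6,8)=8
after path 5 (0→5→3→6→1, push 8): res(6,8)=8
after path 6 (0→8→3→6→1, push 4): res(6,8)=8
after path 7 (0→8→7→2→1, push 5): res(6,8)=8

Residual capacity of (6,8): 8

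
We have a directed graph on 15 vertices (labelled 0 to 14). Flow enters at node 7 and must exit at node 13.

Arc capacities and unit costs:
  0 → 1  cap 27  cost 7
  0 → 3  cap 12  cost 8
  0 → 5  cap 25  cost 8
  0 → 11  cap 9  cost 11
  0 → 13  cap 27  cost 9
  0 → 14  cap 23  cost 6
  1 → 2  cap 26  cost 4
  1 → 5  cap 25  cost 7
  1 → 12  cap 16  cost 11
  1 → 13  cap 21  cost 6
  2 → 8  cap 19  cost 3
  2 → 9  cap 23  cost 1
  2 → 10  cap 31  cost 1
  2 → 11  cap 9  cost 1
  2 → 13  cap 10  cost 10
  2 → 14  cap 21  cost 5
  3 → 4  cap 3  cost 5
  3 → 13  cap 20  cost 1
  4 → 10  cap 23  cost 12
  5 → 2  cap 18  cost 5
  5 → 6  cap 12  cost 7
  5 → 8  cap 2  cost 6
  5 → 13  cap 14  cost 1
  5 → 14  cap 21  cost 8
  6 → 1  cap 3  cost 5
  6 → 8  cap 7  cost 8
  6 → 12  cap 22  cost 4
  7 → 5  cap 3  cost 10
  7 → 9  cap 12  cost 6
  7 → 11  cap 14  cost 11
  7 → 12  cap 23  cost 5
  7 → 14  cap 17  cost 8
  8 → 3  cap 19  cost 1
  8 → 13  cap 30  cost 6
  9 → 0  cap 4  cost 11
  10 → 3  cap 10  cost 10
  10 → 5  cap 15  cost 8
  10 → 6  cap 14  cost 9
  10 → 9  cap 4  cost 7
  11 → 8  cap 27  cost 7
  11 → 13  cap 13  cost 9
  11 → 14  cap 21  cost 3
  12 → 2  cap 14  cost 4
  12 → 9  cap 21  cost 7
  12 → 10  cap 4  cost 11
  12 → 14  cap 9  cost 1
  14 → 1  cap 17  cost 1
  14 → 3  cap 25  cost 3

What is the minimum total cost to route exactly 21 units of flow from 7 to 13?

Minimum cost for 21 units: 231

shortest-cost path #1: 7→12→14→3→13 push 9 @ unit cost 10 (adds 90)
shortest-cost path #2: 7→5→13 push 3 @ unit cost 11 (adds 33)
shortest-cost path #3: 7→14→3→13 push 9 @ unit cost 12 (adds 108)
total cost = 231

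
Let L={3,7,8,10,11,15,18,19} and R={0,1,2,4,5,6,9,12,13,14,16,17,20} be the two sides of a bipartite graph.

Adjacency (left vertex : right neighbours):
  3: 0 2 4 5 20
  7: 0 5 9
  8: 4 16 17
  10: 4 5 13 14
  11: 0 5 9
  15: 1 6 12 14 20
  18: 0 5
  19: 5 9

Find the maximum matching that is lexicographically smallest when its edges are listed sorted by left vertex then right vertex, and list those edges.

|M| = 7 (so the lex-smallest maximum matching has 7 edges)
process left vertices in ascending order; for each, take the smallest-labelled available neighbour that still permits 7 edges overall, or leave it unmatched if none does
lex-smallest matching: {3-2, 7-0, 8-4, 10-13, 11-5, 15-1, 19-9}

Lex-smallest maximum matching: {(3,2), (7,0), (8,4), (10,13), (11,5), (15,1), (19,9)}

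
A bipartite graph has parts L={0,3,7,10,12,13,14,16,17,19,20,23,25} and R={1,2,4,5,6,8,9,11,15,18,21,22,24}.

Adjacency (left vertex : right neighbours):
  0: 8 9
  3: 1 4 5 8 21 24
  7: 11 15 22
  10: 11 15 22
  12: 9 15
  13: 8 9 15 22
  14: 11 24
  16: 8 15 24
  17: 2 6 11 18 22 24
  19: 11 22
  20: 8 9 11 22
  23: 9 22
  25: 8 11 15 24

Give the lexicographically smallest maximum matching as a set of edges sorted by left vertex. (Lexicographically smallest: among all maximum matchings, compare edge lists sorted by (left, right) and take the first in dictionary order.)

Lex-smallest maximum matching: {(0,8), (3,1), (7,11), (10,15), (12,9), (13,22), (14,24), (17,2)}

|M| = 8 (so the lex-smallest maximum matching has 8 edges)
process left vertices in ascending order; for each, take the smallest-labelled available neighbour that still permits 8 edges overall, or leave it unmatched if none does
lex-smallest matching: {0-8, 3-1, 7-11, 10-15, 12-9, 13-22, 14-24, 17-2}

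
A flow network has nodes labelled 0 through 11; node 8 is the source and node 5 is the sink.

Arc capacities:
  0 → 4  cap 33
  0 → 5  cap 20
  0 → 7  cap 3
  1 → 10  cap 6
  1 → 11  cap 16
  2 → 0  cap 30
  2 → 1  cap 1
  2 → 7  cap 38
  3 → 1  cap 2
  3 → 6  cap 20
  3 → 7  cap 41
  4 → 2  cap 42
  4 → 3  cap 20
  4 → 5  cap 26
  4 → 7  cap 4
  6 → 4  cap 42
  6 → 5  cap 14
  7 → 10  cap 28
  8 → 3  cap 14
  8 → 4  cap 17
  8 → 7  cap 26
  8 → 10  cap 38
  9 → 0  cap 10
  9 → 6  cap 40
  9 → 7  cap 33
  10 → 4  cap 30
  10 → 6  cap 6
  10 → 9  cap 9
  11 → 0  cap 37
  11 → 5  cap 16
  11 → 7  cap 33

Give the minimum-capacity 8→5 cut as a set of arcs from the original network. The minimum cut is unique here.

Min-cut arcs: {(0,5), (2,1), (3,1), (4,5), (6,5)} (total capacity 63)

augment #1: 8→4→5 push 17
augment #2: 8→3→6→5 push 14
augment #3: 8→10→4→5 push 9
augment #4: 8→10→9→0→5 push 9
augment #5: 8→10→4→2→0→5 push 11
augment #6: 8→10→4→2→1→11→5 push 1
augment #7: 8→10→4→3→1→11→5 push 2
max flow = 63; residual-reachable set from 8 gives S-side
cut edges (S→T): {(0,5), (2,1), (3,1), (4,5), (6,5)} total cap 63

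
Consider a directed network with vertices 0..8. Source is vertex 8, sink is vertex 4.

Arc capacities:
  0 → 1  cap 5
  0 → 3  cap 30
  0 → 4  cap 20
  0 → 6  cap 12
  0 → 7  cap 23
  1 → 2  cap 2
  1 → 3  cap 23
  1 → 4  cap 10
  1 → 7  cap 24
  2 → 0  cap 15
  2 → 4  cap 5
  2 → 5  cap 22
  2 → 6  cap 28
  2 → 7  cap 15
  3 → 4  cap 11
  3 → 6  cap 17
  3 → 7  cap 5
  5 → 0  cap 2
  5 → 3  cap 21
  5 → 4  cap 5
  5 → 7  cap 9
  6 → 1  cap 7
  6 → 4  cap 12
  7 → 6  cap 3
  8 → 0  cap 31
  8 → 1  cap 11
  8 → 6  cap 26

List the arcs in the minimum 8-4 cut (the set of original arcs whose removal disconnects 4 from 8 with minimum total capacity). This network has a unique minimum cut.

Min-cut arcs: {(0,4), (1,2), (1,4), (3,4), (6,4)} (total capacity 55)

augment #1: 8→0→4 push 20
augment #2: 8→1→4 push 10
augment #3: 8→6→4 push 12
augment #4: 8→0→3→4 push 11
augment #5: 8→1→2→4 push 1
augment #6: 8→6→1→2→4 push 1
max flow = 55; residual-reachable set from 8 gives S-side
cut edges (S→T): {(0,4), (1,2), (1,4), (3,4), (6,4)} total cap 55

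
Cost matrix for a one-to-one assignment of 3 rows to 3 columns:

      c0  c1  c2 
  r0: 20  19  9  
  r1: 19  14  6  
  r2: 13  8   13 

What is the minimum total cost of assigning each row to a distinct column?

optimal assignment: row0→col0 (cost 20), row1→col2 (cost 6), row2→col1 (cost 8)
total = 20 + 6 + 8 = 34

Minimum assignment cost: 34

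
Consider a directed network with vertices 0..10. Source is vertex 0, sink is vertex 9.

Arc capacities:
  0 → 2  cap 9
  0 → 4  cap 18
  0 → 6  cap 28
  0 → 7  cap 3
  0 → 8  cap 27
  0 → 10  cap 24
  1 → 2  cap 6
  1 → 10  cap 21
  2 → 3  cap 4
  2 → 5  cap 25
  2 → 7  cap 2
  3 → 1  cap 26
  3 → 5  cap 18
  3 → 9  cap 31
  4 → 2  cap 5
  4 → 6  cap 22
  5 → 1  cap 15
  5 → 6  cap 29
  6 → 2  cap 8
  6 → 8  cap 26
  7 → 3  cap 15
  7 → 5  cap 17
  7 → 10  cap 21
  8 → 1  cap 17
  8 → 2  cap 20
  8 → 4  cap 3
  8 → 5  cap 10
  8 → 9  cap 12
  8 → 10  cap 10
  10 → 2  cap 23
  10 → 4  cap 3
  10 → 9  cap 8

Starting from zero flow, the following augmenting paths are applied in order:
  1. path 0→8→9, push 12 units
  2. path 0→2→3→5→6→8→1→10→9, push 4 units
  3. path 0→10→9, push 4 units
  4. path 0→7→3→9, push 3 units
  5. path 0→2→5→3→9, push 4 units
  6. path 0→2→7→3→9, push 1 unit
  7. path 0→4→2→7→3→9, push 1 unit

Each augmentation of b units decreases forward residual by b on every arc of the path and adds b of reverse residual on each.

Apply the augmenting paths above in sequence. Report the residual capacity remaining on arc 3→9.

after path 1 (0→8→9, push 12): res(3,9)=31
after path 2 (0→2→3→5→6→8→1→10→9, push 4): res(3,9)=31
after path 3 (0→10→9, push 4): res(3,9)=31
after path 4 (0→7→3→9, push 3): res(3,9)=28
after path 5 (0→2→5→3→9, push 4): res(3,9)=24
after path 6 (0→2→7→3→9, push 1): res(3,9)=23
after path 7 (0→4→2→7→3→9, push 1): res(3,9)=22

Residual capacity of (3,9): 22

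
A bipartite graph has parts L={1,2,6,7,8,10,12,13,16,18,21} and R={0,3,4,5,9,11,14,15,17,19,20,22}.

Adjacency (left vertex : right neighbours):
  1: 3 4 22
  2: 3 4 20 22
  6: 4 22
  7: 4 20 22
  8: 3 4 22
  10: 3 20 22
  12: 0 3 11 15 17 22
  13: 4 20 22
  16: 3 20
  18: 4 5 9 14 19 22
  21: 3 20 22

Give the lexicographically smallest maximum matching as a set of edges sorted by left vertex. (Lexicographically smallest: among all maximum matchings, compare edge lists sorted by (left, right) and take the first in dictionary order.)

|M| = 6 (so the lex-smallest maximum matching has 6 edges)
process left vertices in ascending order; for each, take the smallest-labelled available neighbour that still permits 6 edges overall, or leave it unmatched if none does
lex-smallest matching: {1-3, 2-4, 6-22, 7-20, 12-0, 18-5}

Lex-smallest maximum matching: {(1,3), (2,4), (6,22), (7,20), (12,0), (18,5)}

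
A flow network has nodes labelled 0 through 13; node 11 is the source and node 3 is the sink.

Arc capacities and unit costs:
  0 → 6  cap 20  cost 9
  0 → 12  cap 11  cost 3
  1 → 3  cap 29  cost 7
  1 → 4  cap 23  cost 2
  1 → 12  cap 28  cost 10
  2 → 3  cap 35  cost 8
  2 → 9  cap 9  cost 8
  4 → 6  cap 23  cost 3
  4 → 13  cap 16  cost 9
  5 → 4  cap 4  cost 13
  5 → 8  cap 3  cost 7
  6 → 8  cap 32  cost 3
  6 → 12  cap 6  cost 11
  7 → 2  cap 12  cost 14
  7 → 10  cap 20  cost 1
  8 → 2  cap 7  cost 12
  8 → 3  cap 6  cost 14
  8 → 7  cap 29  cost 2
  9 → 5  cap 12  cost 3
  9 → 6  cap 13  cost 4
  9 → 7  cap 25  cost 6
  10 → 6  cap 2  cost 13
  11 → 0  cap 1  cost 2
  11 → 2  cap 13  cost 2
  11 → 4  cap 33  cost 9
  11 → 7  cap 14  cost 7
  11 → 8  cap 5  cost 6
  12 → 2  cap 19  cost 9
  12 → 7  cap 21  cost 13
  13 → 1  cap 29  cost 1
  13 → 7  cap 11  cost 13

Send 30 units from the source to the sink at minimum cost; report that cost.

shortest-cost path #1: 11→2→3 push 13 @ unit cost 10 (adds 130)
shortest-cost path #2: 11→8→3 push 5 @ unit cost 20 (adds 100)
shortest-cost path #3: 11→0→12→2→3 push 1 @ unit cost 22 (adds 22)
shortest-cost path #4: 11→4→13→1→3 push 11 @ unit cost 26 (adds 286)
total cost = 538

Minimum cost for 30 units: 538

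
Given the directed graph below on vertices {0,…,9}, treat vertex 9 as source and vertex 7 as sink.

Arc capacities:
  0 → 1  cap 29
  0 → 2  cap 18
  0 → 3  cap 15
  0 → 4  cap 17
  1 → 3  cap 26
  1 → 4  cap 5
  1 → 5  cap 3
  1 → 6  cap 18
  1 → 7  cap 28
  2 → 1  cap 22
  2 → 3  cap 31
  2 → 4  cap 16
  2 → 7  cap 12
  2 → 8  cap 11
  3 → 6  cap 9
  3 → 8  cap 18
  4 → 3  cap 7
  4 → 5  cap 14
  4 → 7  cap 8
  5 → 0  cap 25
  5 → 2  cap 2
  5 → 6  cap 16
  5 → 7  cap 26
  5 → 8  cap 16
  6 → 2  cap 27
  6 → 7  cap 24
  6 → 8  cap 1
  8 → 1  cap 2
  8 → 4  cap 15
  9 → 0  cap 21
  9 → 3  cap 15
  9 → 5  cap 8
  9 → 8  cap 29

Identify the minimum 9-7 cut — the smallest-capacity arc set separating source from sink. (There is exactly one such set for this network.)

Min-cut arcs: {(3,6), (8,1), (8,4), (9,0), (9,5)} (total capacity 55)

augment #1: 9→5→7 push 8
augment #2: 9→0→1→7 push 21
augment #3: 9→3→6→7 push 9
augment #4: 9→8→1→7 push 2
augment #5: 9→8→4→7 push 8
augment #6: 9→8→4→5→7 push 7
max flow = 55; residual-reachable set from 9 gives S-side
cut edges (S→T): {(3,6), (8,1), (8,4), (9,0), (9,5)} total cap 55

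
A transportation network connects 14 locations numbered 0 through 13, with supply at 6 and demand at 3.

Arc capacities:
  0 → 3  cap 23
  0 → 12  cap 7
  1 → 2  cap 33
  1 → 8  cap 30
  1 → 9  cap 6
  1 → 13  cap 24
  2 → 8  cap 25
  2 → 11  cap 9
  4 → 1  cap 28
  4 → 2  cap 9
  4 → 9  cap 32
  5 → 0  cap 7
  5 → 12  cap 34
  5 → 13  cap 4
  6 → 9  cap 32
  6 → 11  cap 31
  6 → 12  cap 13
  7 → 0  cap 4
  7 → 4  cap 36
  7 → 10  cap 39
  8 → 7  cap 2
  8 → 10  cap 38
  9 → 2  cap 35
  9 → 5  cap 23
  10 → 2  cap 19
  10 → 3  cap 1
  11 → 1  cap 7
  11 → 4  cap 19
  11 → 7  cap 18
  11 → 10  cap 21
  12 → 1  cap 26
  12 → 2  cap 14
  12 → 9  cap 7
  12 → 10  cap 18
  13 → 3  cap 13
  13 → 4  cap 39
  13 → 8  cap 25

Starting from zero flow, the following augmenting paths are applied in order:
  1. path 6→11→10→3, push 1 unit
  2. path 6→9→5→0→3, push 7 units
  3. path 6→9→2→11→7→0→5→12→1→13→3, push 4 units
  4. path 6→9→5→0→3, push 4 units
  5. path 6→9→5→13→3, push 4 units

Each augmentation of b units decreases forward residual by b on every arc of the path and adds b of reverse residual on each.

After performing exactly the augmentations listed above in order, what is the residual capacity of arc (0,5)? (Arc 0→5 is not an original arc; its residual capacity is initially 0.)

after path 1 (6→11→10→3, push 1): res(0,5)=0
after path 2 (6→9→5→0→3, push 7): res(0,5)=7
after path 3 (6→9→2→11→7→0→5→12→1→13→3, push 4): res(0,5)=3
after path 4 (6→9→5→0→3, push 4): res(0,5)=7
after path 5 (6→9→5→13→3, push 4): res(0,5)=7

Residual capacity of (0,5): 7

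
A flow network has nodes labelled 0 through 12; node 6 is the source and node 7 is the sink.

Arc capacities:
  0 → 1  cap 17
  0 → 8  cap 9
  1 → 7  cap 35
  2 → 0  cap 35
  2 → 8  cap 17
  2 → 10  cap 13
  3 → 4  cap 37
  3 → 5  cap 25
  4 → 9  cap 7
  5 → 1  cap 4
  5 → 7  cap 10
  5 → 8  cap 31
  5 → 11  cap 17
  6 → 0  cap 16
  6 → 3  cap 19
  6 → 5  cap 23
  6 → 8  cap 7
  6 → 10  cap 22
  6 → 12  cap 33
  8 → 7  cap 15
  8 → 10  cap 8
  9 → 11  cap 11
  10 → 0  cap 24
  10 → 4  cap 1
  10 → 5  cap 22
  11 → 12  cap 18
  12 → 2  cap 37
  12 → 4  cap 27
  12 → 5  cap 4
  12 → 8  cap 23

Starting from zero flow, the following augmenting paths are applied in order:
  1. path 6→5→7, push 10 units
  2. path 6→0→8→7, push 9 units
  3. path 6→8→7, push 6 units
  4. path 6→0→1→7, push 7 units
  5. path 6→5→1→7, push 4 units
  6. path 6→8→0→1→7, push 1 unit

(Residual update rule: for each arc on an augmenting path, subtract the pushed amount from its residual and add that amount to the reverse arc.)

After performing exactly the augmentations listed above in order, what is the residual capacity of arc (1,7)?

Residual capacity of (1,7): 23

after path 1 (6→5→7, push 10): res(1,7)=35
after path 2 (6→0→8→7, push 9): res(1,7)=35
after path 3 (6→8→7, push 6): res(1,7)=35
after path 4 (6→0→1→7, push 7): res(1,7)=28
after path 5 (6→5→1→7, push 4): res(1,7)=24
after path 6 (6→8→0→1→7, push 1): res(1,7)=23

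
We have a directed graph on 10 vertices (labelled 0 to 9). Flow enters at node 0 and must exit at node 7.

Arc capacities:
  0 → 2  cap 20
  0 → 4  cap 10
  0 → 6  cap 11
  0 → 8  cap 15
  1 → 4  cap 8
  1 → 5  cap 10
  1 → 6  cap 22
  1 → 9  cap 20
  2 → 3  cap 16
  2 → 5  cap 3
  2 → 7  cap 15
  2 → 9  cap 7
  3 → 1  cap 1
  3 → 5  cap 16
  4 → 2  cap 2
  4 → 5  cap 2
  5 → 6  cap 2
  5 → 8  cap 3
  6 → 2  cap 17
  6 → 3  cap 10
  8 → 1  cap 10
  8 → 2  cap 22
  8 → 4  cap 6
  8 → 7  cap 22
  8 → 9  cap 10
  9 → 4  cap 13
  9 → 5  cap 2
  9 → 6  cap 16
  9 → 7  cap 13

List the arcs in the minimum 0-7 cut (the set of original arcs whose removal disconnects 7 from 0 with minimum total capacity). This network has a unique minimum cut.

Min-cut arcs: {(0,8), (2,7), (2,9), (3,1), (5,8)} (total capacity 41)

augment #1: 0→2→7 push 15
augment #2: 0→8→7 push 15
augment #3: 0→2→9→7 push 5
augment #4: 0→4→2→9→7 push 2
augment #5: 0→4→5→8→7 push 2
augment #6: 0→6→2→5→8→7 push 1
augment #7: 0→6→3→1→9→7 push 1
max flow = 41; residual-reachable set from 0 gives S-side
cut edges (S→T): {(0,8), (2,7), (2,9), (3,1), (5,8)} total cap 41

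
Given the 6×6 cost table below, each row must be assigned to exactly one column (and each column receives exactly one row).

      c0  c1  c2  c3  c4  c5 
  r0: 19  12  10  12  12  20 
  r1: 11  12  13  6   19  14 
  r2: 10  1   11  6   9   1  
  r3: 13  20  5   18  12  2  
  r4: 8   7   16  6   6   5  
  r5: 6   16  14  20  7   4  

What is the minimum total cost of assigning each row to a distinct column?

optimal assignment: row0→col2 (cost 10), row1→col3 (cost 6), row2→col1 (cost 1), row3→col5 (cost 2), row4→col4 (cost 6), row5→col0 (cost 6)
total = 10 + 6 + 1 + 2 + 6 + 6 = 31

Minimum assignment cost: 31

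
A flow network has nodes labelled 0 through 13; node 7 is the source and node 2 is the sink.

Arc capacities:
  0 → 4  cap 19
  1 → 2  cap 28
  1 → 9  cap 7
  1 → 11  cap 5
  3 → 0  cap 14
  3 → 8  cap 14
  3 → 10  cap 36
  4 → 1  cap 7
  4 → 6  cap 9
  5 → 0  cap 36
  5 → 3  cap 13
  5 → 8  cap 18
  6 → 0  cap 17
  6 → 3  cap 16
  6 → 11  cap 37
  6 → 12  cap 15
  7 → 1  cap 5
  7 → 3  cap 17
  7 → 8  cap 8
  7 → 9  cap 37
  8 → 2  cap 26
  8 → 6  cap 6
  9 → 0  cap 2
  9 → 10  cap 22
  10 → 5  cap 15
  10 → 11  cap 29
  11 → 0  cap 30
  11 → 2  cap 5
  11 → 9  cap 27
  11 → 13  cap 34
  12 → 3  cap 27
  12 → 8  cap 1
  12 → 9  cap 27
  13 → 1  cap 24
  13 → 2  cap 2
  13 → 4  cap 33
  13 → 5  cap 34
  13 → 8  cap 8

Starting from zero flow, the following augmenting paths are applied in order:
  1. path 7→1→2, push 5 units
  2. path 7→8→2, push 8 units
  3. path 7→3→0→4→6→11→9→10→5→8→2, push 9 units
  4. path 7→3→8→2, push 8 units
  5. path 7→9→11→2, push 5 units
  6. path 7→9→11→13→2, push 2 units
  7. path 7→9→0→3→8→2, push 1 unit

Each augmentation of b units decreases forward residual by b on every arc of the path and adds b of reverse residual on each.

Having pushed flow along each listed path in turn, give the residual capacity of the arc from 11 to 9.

after path 1 (7→1→2, push 5): res(11,9)=27
after path 2 (7→8→2, push 8): res(11,9)=27
after path 3 (7→3→0→4→6→11→9→10→5→8→2, push 9): res(11,9)=18
after path 4 (7→3→8→2, push 8): res(11,9)=18
after path 5 (7→9→11→2, push 5): res(11,9)=23
after path 6 (7→9→11→13→2, push 2): res(11,9)=25
after path 7 (7→9→0→3→8→2, push 1): res(11,9)=25

Residual capacity of (11,9): 25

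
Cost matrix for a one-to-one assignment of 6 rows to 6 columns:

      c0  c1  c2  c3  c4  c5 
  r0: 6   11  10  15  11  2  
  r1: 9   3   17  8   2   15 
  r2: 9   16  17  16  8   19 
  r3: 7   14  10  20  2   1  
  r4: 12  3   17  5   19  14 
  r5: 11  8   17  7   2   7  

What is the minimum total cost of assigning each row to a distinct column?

optimal assignment: row0→col2 (cost 10), row1→col1 (cost 3), row2→col0 (cost 9), row3→col5 (cost 1), row4→col3 (cost 5), row5→col4 (cost 2)
total = 10 + 3 + 9 + 1 + 5 + 2 = 30

Minimum assignment cost: 30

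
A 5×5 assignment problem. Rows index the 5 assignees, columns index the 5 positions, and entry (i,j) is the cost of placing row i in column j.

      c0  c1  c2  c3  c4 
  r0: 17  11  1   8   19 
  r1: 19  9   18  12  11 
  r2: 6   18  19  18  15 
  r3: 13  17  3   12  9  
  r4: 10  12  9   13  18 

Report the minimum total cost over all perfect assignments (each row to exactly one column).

optimal assignment: row0→col2 (cost 1), row1→col1 (cost 9), row2→col0 (cost 6), row3→col4 (cost 9), row4→col3 (cost 13)
total = 1 + 9 + 6 + 9 + 13 = 38

Minimum assignment cost: 38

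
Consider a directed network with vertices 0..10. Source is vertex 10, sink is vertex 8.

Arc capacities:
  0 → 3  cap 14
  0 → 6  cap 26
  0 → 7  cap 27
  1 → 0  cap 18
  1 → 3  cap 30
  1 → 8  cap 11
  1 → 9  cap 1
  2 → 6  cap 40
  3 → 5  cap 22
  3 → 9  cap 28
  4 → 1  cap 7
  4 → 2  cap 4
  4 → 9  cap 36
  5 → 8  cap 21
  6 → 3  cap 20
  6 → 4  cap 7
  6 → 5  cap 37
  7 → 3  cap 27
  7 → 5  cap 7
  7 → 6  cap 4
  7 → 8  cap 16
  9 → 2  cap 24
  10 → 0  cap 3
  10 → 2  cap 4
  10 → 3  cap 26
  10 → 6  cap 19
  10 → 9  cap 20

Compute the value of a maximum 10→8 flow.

Maximum flow value: 31

augment #1: 10→0→7→8 bottleneck 3, total now 3
augment #2: 10→3→5→8 bottleneck 21, total now 24
augment #3: 10→6→4→1→8 bottleneck 7, total now 31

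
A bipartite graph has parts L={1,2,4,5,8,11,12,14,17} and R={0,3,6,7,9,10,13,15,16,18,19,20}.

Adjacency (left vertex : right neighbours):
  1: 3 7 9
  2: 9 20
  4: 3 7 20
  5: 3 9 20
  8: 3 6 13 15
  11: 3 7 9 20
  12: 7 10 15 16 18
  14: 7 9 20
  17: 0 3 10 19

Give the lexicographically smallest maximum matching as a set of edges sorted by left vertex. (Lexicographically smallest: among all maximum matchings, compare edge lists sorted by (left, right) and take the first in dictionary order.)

|M| = 7 (so the lex-smallest maximum matching has 7 edges)
process left vertices in ascending order; for each, take the smallest-labelled available neighbour that still permits 7 edges overall, or leave it unmatched if none does
lex-smallest matching: {1-3, 2-9, 4-7, 5-20, 8-6, 12-10, 17-0}

Lex-smallest maximum matching: {(1,3), (2,9), (4,7), (5,20), (8,6), (12,10), (17,0)}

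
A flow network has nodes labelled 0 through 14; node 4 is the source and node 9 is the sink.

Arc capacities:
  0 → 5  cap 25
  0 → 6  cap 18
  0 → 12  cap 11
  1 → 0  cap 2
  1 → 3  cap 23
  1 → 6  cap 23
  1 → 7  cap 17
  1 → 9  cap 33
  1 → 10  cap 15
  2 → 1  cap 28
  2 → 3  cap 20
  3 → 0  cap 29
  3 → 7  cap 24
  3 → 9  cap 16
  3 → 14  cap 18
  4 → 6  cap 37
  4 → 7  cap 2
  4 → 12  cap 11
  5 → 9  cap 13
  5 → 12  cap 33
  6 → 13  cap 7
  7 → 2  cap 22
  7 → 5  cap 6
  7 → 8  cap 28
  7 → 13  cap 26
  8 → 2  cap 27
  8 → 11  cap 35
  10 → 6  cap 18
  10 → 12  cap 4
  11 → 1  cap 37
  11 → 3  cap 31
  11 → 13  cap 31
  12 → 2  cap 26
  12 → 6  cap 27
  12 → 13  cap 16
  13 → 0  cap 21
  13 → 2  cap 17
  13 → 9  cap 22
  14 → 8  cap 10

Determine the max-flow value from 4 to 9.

augment #1: 4→6→13→9 bottleneck 7, total now 7
augment #2: 4→7→5→9 bottleneck 2, total now 9
augment #3: 4→12→13→9 bottleneck 11, total now 20

Maximum flow value: 20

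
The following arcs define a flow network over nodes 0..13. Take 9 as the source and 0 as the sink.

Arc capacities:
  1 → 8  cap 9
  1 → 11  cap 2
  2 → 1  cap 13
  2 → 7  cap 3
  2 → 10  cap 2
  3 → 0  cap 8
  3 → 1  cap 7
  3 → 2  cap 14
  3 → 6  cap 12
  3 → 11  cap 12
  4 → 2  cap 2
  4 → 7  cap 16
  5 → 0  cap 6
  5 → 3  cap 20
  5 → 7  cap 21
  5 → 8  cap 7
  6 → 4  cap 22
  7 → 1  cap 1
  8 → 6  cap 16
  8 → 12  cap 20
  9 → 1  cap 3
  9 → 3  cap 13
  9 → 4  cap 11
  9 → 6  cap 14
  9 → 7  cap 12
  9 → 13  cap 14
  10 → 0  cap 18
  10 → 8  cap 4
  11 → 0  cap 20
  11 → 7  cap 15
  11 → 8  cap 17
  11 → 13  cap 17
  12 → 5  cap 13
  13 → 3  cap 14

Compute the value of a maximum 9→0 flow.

augment #1: 9→3→0 bottleneck 8, total now 8
augment #2: 9→1→11→0 bottleneck 2, total now 10
augment #3: 9→3→11→0 bottleneck 5, total now 15
augment #4: 9→4→2→10→0 bottleneck 2, total now 17
augment #5: 9→13→3→11→0 bottleneck 7, total now 24
augment #6: 9→1→8→12→5→0 bottleneck 1, total now 25
augment #7: 9→7→1→8→12→5→0 bottleneck 1, total now 26
augment #8: 9→13→3→1→8→12→5→0 bottleneck 4, total now 30

Maximum flow value: 30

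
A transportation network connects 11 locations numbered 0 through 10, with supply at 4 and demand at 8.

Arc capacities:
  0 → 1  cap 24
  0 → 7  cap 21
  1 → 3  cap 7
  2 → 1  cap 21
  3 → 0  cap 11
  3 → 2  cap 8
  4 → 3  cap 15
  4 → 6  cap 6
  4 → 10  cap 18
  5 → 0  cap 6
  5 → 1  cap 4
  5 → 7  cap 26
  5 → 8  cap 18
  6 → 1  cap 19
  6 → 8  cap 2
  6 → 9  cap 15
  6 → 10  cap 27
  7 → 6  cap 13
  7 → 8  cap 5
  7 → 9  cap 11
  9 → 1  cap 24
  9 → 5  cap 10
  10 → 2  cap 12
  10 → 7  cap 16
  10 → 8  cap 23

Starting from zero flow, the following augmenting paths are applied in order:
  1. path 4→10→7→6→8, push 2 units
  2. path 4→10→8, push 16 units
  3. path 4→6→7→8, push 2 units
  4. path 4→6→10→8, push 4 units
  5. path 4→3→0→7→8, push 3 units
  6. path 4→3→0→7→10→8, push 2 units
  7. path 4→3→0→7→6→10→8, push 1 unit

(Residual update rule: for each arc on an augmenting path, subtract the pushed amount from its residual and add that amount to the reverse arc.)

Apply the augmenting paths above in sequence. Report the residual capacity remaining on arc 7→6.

Residual capacity of (7,6): 12

after path 1 (4→10→7→6→8, push 2): res(7,6)=11
after path 2 (4→10→8, push 16): res(7,6)=11
after path 3 (4→6→7→8, push 2): res(7,6)=13
after path 4 (4→6→10→8, push 4): res(7,6)=13
after path 5 (4→3→0→7→8, push 3): res(7,6)=13
after path 6 (4→3→0→7→10→8, push 2): res(7,6)=13
after path 7 (4→3→0→7→6→10→8, push 1): res(7,6)=12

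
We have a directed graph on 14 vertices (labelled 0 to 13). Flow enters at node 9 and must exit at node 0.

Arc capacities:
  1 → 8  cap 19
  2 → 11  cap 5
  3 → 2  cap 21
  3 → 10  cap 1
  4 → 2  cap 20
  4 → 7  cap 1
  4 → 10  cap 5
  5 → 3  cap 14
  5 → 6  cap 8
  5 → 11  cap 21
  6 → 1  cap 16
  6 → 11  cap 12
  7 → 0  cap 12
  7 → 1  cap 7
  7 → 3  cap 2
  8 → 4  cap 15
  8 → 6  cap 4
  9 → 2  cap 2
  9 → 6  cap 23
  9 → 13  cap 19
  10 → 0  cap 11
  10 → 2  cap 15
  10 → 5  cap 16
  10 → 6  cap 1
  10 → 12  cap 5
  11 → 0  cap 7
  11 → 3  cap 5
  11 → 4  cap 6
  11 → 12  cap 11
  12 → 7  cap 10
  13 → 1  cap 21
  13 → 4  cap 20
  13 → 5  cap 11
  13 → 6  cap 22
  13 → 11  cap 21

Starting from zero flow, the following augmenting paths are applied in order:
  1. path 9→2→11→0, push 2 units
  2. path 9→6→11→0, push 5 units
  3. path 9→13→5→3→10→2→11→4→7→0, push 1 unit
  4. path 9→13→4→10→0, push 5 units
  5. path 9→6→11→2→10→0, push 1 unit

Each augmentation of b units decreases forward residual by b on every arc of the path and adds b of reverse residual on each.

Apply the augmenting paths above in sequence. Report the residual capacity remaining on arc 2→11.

after path 1 (9→2→11→0, push 2): res(2,11)=3
after path 2 (9→6→11→0, push 5): res(2,11)=3
after path 3 (9→13→5→3→10→2→11→4→7→0, push 1): res(2,11)=2
after path 4 (9→13→4→10→0, push 5): res(2,11)=2
after path 5 (9→6→11→2→10→0, push 1): res(2,11)=3

Residual capacity of (2,11): 3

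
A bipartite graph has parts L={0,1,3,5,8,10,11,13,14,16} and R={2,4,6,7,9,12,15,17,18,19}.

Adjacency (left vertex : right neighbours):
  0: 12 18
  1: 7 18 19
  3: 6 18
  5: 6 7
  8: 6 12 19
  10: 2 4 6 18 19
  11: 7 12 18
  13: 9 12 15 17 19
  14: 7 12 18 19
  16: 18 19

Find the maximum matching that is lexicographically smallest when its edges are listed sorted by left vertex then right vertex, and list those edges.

Lex-smallest maximum matching: {(0,12), (1,7), (3,6), (8,19), (10,2), (11,18), (13,9)}

|M| = 7 (so the lex-smallest maximum matching has 7 edges)
process left vertices in ascending order; for each, take the smallest-labelled available neighbour that still permits 7 edges overall, or leave it unmatched if none does
lex-smallest matching: {0-12, 1-7, 3-6, 8-19, 10-2, 11-18, 13-9}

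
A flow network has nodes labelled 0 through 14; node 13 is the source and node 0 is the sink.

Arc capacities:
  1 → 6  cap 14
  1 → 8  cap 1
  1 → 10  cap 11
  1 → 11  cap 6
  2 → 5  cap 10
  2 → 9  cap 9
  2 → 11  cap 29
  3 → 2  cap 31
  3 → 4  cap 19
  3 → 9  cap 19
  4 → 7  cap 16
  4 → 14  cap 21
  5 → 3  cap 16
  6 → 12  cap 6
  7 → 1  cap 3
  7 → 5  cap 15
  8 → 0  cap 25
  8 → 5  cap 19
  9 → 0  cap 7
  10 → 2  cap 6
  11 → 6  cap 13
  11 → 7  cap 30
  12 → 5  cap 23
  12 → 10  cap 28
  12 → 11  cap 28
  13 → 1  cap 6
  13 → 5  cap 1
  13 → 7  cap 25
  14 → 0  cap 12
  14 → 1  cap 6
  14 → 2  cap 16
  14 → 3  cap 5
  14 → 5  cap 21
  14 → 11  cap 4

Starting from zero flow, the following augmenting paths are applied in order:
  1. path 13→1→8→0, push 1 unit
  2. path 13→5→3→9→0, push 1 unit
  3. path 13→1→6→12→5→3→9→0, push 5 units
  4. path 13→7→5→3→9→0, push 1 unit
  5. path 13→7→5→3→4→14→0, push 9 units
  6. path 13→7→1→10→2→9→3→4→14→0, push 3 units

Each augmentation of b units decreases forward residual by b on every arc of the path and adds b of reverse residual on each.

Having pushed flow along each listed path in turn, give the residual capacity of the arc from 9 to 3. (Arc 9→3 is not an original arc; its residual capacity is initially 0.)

after path 1 (13→1→8→0, push 1): res(9,3)=0
after path 2 (13→5→3→9→0, push 1): res(9,3)=1
after path 3 (13→1→6→12→5→3→9→0, push 5): res(9,3)=6
after path 4 (13→7→5→3→9→0, push 1): res(9,3)=7
after path 5 (13→7→5→3→4→14→0, push 9): res(9,3)=7
after path 6 (13→7→1→10→2→9→3→4→14→0, push 3): res(9,3)=4

Residual capacity of (9,3): 4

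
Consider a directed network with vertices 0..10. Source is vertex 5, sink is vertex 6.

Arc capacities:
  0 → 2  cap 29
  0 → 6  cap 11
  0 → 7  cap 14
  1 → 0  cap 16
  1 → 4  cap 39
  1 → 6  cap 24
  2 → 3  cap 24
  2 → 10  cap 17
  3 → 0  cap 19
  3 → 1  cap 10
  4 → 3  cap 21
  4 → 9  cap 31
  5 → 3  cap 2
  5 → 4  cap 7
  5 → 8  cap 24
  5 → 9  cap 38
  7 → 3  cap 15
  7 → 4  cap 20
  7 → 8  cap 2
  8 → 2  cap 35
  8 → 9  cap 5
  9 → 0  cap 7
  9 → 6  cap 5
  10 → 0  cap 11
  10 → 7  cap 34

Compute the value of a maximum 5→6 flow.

Maximum flow value: 26

augment #1: 5→9→6 bottleneck 5, total now 5
augment #2: 5→3→0→6 bottleneck 2, total now 7
augment #3: 5→9→0→6 bottleneck 7, total now 14
augment #4: 5→4→3→0→6 bottleneck 2, total now 16
augment #5: 5→4→3→1→6 bottleneck 5, total now 21
augment #6: 5→8→2→3→1→6 bottleneck 5, total now 26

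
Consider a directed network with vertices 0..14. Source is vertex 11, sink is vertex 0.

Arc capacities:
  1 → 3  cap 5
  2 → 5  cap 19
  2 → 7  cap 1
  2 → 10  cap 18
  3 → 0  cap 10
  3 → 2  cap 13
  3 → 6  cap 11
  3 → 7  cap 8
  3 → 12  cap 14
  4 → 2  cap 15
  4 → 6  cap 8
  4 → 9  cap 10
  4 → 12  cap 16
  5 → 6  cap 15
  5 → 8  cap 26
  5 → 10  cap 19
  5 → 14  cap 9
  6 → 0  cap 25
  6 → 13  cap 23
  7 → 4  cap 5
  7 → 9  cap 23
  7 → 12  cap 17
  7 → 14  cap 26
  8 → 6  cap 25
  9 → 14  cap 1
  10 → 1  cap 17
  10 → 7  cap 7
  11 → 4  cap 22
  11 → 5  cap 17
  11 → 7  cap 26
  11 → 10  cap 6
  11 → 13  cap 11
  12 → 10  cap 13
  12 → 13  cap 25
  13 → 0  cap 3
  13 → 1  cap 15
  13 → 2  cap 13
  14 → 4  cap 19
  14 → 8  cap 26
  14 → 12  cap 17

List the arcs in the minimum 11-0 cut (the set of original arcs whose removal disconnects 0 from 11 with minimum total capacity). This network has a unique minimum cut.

augment #1: 11→13→0 push 3
augment #2: 11→4→6→0 push 8
augment #3: 11→5→6→0 push 15
augment #4: 11→5→8→6→0 push 2
augment #5: 11→10→1→3→0 push 5
max flow = 33; residual-reachable set from 11 gives S-side
cut edges (S→T): {(1,3), (6,0), (13,0)} total cap 33

Min-cut arcs: {(1,3), (6,0), (13,0)} (total capacity 33)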